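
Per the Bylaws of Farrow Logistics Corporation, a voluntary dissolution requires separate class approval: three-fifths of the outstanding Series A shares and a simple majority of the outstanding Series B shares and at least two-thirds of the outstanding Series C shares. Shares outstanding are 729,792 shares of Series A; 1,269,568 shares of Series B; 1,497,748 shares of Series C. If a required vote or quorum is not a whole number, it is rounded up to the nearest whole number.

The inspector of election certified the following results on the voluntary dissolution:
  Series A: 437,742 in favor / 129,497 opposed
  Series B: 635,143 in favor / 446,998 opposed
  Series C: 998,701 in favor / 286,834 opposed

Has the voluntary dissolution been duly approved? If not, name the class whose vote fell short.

Series A: 3/5 of 729792 = 437875.20, rounded up to 437876; 437,876 required, 437,742 in favor — not approved.
Series B: a majority of 1269568 is 634785; 634,785 required, 635,143 in favor — approved.
Series C: 2/3 of 1497748 = 998498.67, rounded up to 998499; 998,499 required, 998,701 in favor — approved.

Not approved — the Series A shares did not give the required vote.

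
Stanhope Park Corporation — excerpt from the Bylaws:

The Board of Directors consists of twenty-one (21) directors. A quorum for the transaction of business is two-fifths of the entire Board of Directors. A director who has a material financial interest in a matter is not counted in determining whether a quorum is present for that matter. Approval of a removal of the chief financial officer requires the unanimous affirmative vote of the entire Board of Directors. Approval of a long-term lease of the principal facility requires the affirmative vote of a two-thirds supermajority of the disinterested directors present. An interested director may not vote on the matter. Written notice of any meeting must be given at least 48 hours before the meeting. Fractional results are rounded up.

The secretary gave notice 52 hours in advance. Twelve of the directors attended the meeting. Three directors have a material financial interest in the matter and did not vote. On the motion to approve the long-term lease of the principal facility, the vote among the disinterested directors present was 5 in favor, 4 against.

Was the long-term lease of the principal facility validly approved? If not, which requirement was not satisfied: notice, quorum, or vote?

Notice: 52 hours given; 48 required (52 ≥ 48). Satisfied.
Quorum: 12 present, but the 3 interested directors do not count, leaving 9. Quorum is 9. Satisfied.
Vote: the long-term lease of the principal facility requires two-thirds of the disinterested directors present (12 − 3 = 9). 2/3 of 9 = 6, so 6 affirmative votes are needed; 5 voted in favor. Not satisfied.

Invalid — vote requirement not satisfied.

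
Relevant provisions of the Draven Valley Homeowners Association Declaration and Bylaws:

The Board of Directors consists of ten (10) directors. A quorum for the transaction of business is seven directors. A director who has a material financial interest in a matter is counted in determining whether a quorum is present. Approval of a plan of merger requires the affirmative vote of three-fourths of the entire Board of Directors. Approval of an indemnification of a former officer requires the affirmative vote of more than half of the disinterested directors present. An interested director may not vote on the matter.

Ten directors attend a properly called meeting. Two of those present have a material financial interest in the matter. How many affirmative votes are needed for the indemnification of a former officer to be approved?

The indemnification of a former officer requires a majority of the disinterested directors present (10 − 2 = 8).
A majority of 8 is 5.

5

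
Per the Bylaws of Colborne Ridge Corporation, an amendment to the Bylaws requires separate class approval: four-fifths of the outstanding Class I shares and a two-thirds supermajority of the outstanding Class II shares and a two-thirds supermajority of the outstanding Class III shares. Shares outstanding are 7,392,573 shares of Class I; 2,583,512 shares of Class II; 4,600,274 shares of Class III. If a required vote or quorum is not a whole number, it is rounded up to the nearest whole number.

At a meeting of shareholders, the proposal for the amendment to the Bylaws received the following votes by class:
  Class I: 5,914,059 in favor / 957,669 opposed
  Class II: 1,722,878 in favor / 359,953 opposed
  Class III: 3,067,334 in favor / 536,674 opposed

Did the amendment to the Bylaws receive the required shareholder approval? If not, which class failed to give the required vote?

Approved — every class gave the required vote.

Class I: 4/5 of 7392573 = 5914058.40, rounded up to 5914059; 5,914,059 required, 5,914,059 in favor — approved.
Class II: 2/3 of 2583512 = 1722341.33, rounded up to 1722342; 1,722,342 required, 1,722,878 in favor — approved.
Class III: 2/3 of 4600274 = 3066849.33, rounded up to 3066850; 3,066,850 required, 3,067,334 in favor — approved.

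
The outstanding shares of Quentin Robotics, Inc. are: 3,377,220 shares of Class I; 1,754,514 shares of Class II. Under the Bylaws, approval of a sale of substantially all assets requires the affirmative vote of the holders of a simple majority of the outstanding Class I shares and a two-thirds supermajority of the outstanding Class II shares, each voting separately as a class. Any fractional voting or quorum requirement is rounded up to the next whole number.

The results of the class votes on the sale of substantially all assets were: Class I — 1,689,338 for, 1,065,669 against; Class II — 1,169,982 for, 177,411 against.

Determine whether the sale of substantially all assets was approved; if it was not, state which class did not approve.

Approved — every class gave the required vote.

Class I: a majority of 3377220 is 1688611; 1,688,611 required, 1,689,338 in favor — approved.
Class II: 2/3 of 1754514 = 1169676; 1,169,676 required, 1,169,982 in favor — approved.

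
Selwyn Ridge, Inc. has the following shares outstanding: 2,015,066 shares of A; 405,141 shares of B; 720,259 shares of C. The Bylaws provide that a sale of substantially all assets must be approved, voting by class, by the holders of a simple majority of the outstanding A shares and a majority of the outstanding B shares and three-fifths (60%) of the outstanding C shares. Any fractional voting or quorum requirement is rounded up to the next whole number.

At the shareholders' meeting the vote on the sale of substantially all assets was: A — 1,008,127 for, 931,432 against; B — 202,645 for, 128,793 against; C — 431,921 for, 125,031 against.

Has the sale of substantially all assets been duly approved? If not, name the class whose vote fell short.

Not approved — the C shares did not give the required vote.

A: a majority of 2015066 is 1007534; 1,007,534 required, 1,008,127 in favor — approved.
B: a majority of 405141 is 202571; 202,571 required, 202,645 in favor — approved.
C: 3/5 of 720259 = 432155.40, rounded up to 432156; 432,156 required, 431,921 in favor — not approved.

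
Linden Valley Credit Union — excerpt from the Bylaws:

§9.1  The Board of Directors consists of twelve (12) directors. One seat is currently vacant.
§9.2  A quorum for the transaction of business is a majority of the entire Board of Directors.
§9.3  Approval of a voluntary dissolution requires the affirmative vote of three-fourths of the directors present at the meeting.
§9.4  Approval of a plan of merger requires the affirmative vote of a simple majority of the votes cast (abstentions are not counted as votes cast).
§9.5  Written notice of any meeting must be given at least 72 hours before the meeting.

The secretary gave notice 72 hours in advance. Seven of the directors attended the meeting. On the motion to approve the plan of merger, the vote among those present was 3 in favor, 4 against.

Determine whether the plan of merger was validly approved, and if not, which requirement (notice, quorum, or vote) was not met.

Invalid — vote requirement not satisfied.

Notice: 72 hours given; 72 required (72 ≥ 72). Satisfied.
Quorum: 7 present; quorum is 7. Satisfied.
Vote: the plan of merger requires a majority of the votes cast (7). A majority of 7 is 4, so 4 affirmative votes are needed; 3 voted in favor. Not satisfied.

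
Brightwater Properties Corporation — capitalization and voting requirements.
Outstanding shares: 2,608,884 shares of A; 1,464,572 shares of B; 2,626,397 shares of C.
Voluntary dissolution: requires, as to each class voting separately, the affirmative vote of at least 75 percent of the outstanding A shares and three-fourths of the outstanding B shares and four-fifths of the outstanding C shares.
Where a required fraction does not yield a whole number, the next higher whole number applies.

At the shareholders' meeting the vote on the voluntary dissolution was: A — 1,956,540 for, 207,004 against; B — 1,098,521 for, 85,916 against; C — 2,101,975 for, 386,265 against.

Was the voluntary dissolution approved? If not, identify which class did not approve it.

A: 3/4 of 2608884 = 1956663; 1,956,663 required, 1,956,540 in favor — not approved.
B: 3/4 of 1464572 = 1098429; 1,098,429 required, 1,098,521 in favor — approved.
C: 4/5 of 2626397 = 2101117.60, rounded up to 2101118; 2,101,118 required, 2,101,975 in favor — approved.

Not approved — the A shares did not give the required vote.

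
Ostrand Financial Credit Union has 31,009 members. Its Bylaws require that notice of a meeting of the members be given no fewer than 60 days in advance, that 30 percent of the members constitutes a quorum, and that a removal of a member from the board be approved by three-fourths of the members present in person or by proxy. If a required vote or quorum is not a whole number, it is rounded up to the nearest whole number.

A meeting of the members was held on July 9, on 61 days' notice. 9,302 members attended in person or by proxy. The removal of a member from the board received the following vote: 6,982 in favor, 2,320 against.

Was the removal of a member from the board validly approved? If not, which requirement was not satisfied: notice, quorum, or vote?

Notice: 61 days given; 60 required. Satisfied.
Quorum: 30% of 31,009 = 9,302.70, rounded up to 9,303; 9,302 present. Not satisfied.
Vote: requires three-fourths of those present (9,302); 3/4 of 9302 = 6976.50, rounded up to 6977, so 6,977 needed; 6,982 in favor. Satisfied.

Invalid — quorum requirement not satisfied.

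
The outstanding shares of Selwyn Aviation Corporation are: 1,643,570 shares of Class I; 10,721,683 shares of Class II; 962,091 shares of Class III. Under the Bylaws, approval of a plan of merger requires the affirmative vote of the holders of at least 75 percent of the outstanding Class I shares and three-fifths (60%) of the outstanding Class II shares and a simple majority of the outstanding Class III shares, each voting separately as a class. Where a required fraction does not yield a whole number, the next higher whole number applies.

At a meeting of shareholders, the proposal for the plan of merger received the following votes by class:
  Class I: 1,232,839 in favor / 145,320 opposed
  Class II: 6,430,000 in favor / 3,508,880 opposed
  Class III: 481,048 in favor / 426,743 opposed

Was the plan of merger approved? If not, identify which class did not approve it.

Not approved — the Class II shares did not give the required vote.

Class I: 3/4 of 1643570 = 1232677.50, rounded up to 1232678; 1,232,678 required, 1,232,839 in favor — approved.
Class II: 3/5 of 10721683 = 6433009.80, rounded up to 6433010; 6,433,010 required, 6,430,000 in favor — not approved.
Class III: a majority of 962091 is 481046; 481,046 required, 481,048 in favor — approved.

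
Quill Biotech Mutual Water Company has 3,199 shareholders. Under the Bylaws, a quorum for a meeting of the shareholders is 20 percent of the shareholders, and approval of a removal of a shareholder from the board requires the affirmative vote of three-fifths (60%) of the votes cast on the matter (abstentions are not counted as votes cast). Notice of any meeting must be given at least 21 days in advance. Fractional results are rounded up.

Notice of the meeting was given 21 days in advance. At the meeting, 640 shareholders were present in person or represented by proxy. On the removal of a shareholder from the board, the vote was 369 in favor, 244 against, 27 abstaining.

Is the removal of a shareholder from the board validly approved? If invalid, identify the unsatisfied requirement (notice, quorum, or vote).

Valid — all requirements satisfied.

Notice: 21 days given; 21 required. Satisfied.
Quorum: 20% of 3,199 = 639.80, rounded up to 640; 640 present. Satisfied.
Vote: requires three-fifths of the votes cast (640 − 27 abstaining = 613); 3/5 of 613 = 367.80, rounded up to 368, so 368 needed; 369 in favor. Satisfied.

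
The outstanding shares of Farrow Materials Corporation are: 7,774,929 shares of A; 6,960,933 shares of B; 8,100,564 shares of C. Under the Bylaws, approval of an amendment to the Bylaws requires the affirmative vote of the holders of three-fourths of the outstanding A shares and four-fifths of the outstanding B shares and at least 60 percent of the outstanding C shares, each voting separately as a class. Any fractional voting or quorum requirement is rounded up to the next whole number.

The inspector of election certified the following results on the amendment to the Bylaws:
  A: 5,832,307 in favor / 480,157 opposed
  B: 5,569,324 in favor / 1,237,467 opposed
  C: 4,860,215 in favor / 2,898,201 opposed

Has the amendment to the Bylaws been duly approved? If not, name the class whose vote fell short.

Not approved — the C shares did not give the required vote.

A: 3/4 of 7774929 = 5831196.75, rounded up to 5831197; 5,831,197 required, 5,832,307 in favor — approved.
B: 4/5 of 6960933 = 5568746.40, rounded up to 5568747; 5,568,747 required, 5,569,324 in favor — approved.
C: 3/5 of 8100564 = 4860338.40, rounded up to 4860339; 4,860,339 required, 4,860,215 in favor — not approved.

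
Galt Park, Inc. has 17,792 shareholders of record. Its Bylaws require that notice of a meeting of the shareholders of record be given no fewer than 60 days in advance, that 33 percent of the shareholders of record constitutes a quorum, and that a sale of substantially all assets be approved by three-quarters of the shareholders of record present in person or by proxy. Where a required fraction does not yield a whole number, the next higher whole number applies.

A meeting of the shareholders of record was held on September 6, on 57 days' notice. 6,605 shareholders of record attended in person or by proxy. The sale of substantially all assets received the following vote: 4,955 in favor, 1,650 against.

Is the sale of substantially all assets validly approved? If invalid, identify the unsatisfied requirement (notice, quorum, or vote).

Notice: 57 days given; 60 required. Not satisfied.
Quorum: 33% of 17,792 = 5,871.36, rounded up to 5,872; 6,605 present. Satisfied.
Vote: requires three-fourths of those present (6,605); 3/4 of 6605 = 4953.75, rounded up to 4954, so 4,954 needed; 4,955 in favor. Satisfied.

Invalid — notice requirement not satisfied.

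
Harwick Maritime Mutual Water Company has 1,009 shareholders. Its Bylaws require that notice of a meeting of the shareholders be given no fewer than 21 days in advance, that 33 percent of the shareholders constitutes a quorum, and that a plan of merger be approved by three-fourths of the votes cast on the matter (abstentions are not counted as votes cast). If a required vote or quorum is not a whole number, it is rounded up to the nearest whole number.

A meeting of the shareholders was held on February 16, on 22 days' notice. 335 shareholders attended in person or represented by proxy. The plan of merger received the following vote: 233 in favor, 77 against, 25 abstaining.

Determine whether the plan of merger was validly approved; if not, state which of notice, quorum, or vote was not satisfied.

Notice: 22 days given; 21 required. Satisfied.
Quorum: 33% of 1,009 = 332.97, rounded up to 333; 335 present. Satisfied.
Vote: requires three-fourths of the votes cast (335 − 25 abstaining = 310); 3/4 of 310 = 232.50, rounded up to 233, so 233 needed; 233 in favor. Satisfied.

Valid — all requirements satisfied.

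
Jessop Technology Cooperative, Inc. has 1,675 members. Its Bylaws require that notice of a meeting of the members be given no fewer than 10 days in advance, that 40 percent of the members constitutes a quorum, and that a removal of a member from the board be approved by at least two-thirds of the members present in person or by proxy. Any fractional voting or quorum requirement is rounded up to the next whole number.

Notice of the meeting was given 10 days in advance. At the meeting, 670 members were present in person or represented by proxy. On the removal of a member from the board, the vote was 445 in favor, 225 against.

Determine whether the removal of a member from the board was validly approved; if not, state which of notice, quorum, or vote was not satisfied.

Invalid — vote requirement not satisfied.

Notice: 10 days given; 10 required. Satisfied.
Quorum: 40% of 1,675 = 670; 670 present. Satisfied.
Vote: requires two-thirds of those present (670); 2/3 of 670 = 446.67, rounded up to 447, so 447 needed; 445 in favor. Not satisfied.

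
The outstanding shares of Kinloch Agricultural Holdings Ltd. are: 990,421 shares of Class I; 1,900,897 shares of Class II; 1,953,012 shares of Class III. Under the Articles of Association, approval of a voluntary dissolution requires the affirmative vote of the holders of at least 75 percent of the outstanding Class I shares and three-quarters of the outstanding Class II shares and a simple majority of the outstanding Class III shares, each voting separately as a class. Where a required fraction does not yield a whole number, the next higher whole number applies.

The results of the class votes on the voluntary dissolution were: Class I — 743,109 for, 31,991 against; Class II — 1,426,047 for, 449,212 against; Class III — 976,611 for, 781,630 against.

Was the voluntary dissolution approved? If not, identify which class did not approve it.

Approved — every class gave the required vote.

Class I: 3/4 of 990421 = 742815.75, rounded up to 742816; 742,816 required, 743,109 in favor — approved.
Class II: 3/4 of 1900897 = 1425672.75, rounded up to 1425673; 1,425,673 required, 1,426,047 in favor — approved.
Class III: a majority of 1953012 is 976507; 976,507 required, 976,611 in favor — approved.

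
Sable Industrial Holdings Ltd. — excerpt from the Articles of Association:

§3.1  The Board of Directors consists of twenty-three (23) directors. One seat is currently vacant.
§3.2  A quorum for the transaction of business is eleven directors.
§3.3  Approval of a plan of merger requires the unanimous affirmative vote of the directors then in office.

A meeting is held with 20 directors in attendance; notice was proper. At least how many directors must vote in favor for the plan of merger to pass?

22

The plan of merger requires the unanimous vote of the directors then in office (22).
Unanimous means all 22.
(Only 20 can vote, so the plan of merger cannot pass at this meeting, but the required vote is still 22.)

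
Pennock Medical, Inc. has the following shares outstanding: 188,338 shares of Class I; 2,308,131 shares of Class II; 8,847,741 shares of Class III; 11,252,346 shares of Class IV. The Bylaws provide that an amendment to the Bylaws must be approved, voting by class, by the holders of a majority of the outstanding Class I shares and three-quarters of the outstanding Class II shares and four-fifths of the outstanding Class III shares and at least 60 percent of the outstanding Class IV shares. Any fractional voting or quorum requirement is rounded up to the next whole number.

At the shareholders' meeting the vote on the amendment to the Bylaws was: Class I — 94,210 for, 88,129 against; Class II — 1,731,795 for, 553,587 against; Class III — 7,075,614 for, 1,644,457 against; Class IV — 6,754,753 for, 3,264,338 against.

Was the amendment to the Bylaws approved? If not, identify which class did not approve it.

Class I: a majority of 188338 is 94170; 94,170 required, 94,210 in favor — approved.
Class II: 3/4 of 2308131 = 1731098.25, rounded up to 1731099; 1,731,099 required, 1,731,795 in favor — approved.
Class III: 4/5 of 8847741 = 7078192.80, rounded up to 7078193; 7,078,193 required, 7,075,614 in favor — not approved.
Class IV: 3/5 of 11252346 = 6751407.60, rounded up to 6751408; 6,751,408 required, 6,754,753 in favor — approved.

Not approved — the Class III shares did not give the required vote.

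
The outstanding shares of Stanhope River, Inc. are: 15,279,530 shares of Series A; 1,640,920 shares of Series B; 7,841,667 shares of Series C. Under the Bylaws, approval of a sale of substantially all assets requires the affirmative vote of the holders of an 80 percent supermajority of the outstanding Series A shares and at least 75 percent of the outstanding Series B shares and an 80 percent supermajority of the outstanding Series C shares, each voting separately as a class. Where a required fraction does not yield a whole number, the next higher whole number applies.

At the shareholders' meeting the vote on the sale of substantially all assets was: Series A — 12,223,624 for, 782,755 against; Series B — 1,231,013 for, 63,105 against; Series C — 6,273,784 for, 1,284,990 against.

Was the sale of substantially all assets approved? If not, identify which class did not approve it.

Approved — every class gave the required vote.

Series A: 4/5 of 15279530 = 12223624; 12,223,624 required, 12,223,624 in favor — approved.
Series B: 3/4 of 1640920 = 1230690; 1,230,690 required, 1,231,013 in favor — approved.
Series C: 4/5 of 7841667 = 6273333.60, rounded up to 6273334; 6,273,334 required, 6,273,784 in favor — approved.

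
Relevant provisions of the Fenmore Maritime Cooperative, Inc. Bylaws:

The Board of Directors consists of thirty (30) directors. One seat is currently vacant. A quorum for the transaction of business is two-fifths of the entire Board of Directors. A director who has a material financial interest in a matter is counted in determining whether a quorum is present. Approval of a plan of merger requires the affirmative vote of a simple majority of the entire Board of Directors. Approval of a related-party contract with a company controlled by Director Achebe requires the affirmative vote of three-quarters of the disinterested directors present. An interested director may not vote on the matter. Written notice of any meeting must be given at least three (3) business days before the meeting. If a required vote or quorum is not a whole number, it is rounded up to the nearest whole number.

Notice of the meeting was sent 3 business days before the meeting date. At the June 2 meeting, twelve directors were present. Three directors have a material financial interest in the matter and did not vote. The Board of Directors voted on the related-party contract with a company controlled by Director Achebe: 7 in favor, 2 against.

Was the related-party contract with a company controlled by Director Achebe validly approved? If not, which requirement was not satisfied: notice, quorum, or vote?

Valid — all requirements satisfied.

Notice: 3 business days given; 3 required (3 ≥ 3). Satisfied.
Quorum: 12 present (interested directors count toward quorum); quorum is 12. Satisfied.
Vote: the related-party contract with a company controlled by Director Achebe requires three-fourths of the disinterested directors present (12 − 3 = 9). 3/4 of 9 = 6.75, rounded up to 7, so 7 affirmative votes are needed; 7 voted in favor. Satisfied.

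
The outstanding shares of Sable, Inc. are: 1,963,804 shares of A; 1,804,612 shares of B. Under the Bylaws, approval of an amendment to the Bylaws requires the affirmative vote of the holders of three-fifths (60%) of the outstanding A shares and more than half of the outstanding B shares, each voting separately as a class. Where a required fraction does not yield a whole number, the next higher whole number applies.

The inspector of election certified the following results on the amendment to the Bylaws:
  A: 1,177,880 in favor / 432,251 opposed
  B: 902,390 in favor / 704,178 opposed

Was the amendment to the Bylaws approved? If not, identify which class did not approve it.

Not approved — the A shares did not give the required vote.

A: 3/5 of 1963804 = 1178282.40, rounded up to 1178283; 1,178,283 required, 1,177,880 in favor — not approved.
B: a majority of 1804612 is 902307; 902,307 required, 902,390 in favor — approved.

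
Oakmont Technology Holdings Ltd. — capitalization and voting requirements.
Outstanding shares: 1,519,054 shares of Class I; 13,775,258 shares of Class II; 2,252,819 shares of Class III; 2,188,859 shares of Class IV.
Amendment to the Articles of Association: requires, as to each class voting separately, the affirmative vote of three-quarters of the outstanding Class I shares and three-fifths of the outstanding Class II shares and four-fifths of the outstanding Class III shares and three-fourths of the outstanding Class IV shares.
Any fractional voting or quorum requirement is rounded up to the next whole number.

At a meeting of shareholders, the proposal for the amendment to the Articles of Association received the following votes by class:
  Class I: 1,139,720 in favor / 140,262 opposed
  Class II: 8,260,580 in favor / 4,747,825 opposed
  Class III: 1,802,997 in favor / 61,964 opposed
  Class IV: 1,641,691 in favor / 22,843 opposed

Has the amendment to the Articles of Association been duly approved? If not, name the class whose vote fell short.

Class I: 3/4 of 1519054 = 1139290.50, rounded up to 1139291; 1,139,291 required, 1,139,720 in favor — approved.
Class II: 3/5 of 13775258 = 8265154.80, rounded up to 8265155; 8,265,155 required, 8,260,580 in favor — not approved.
Class III: 4/5 of 2252819 = 1802255.20, rounded up to 1802256; 1,802,256 required, 1,802,997 in favor — approved.
Class IV: 3/4 of 2188859 = 1641644.25, rounded up to 1641645; 1,641,645 required, 1,641,691 in favor — approved.

Not approved — the Class II shares did not give the required vote.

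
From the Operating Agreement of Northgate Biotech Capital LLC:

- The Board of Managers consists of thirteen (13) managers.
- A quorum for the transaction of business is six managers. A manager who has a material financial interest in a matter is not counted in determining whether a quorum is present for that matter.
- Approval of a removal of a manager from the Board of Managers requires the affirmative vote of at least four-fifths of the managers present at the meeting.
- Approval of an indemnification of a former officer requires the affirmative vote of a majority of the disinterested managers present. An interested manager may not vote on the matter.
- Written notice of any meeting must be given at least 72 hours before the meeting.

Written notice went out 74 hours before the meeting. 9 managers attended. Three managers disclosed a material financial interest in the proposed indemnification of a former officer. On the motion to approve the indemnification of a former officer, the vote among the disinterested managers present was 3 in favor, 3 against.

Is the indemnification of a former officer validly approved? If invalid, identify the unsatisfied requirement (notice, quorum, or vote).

Notice: 74 hours given; 72 required (74 ≥ 72). Satisfied.
Quorum: 9 present, but the 3 interested managers do not count, leaving 6. Quorum is 6. Satisfied.
Vote: the indemnification of a former officer requires a majority of the disinterested managers present (9 − 3 = 6). A majority of 6 is 4, so 4 affirmative votes are needed; 3 voted in favor. Not satisfied.

Invalid — vote requirement not satisfied.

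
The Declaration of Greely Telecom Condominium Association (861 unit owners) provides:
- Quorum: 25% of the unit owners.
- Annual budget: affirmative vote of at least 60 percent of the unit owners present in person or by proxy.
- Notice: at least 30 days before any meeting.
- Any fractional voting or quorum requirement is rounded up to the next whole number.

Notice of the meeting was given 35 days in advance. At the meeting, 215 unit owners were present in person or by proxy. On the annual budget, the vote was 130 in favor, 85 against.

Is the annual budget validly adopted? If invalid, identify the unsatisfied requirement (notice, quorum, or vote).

Notice: 35 days given; 30 required. Satisfied.
Quorum: 25% of 861 = 215.25, rounded up to 216; 215 present. Not satisfied.
Vote: requires three-fifths of those present (215); 3/5 of 215 = 129, so 129 needed; 130 in favor. Satisfied.

Invalid — quorum requirement not satisfied.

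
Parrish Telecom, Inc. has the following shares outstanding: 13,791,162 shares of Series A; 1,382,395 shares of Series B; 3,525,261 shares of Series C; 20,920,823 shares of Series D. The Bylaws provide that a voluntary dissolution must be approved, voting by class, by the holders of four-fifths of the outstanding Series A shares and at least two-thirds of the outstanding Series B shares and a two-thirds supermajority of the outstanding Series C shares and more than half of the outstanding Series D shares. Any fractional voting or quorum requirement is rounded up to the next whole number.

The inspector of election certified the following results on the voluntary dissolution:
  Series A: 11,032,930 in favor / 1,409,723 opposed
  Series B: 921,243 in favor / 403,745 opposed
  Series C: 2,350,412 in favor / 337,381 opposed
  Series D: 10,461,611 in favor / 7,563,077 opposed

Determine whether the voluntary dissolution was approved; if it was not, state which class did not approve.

Not approved — the Series B shares did not give the required vote.

Series A: 4/5 of 13791162 = 11032929.60, rounded up to 11032930; 11,032,930 required, 11,032,930 in favor — approved.
Series B: 2/3 of 1382395 = 921596.67, rounded up to 921597; 921,597 required, 921,243 in favor — not approved.
Series C: 2/3 of 3525261 = 2350174; 2,350,174 required, 2,350,412 in favor — approved.
Series D: a majority of 20920823 is 10460412; 10,460,412 required, 10,461,611 in favor — approved.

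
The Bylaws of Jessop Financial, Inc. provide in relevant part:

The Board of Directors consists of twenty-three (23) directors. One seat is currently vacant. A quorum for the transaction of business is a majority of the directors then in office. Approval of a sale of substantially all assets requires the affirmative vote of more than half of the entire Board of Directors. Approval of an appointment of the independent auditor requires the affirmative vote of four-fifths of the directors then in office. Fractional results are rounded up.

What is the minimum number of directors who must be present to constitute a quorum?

A majority of 22 is 12.

12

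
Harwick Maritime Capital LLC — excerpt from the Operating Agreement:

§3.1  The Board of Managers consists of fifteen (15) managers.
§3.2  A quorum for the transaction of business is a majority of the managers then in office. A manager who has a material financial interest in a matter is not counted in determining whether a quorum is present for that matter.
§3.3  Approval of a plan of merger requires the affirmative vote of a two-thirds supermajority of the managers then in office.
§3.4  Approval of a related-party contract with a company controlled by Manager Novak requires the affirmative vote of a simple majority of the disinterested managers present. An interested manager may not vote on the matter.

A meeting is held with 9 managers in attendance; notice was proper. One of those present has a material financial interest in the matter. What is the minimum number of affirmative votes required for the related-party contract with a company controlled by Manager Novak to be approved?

The related-party contract with a company controlled by Manager Novak requires a majority of the disinterested managers present (9 − 1 = 8).
A majority of 8 is 5.

5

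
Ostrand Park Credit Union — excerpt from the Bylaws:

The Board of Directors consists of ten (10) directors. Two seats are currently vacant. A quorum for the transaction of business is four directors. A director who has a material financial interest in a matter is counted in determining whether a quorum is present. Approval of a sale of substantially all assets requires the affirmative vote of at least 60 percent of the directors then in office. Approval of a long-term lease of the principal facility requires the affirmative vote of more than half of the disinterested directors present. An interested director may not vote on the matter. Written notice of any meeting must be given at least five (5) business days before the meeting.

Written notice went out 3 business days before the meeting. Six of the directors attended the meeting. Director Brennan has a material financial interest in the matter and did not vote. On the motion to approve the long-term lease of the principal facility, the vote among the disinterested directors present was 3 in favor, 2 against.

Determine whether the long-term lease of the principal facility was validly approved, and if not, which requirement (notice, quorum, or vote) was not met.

Notice: 3 business days given; 5 required (3 < 5). Not satisfied.
Quorum: 6 present (interested directors count toward quorum); quorum is 4. Satisfied.
Vote: the long-term lease of the principal facility requires a majority of the disinterested directors present (6 − 1 = 5). A majority of 5 is 3, so 3 affirmative votes are needed; 3 voted in favor. Satisfied.

Invalid — notice requirement not satisfied.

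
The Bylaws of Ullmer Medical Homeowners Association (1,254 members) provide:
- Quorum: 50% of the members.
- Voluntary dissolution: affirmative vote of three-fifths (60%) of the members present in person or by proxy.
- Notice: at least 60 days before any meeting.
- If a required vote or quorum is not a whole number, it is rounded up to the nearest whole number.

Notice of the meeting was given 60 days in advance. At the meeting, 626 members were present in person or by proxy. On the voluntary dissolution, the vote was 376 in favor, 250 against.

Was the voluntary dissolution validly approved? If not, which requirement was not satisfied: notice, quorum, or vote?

Invalid — quorum requirement not satisfied.

Notice: 60 days given; 60 required. Satisfied.
Quorum: 50% of 1,254 = 627; 626 present. Not satisfied.
Vote: requires three-fifths of those present (626); 3/5 of 626 = 375.60, rounded up to 376, so 376 needed; 376 in favor. Satisfied.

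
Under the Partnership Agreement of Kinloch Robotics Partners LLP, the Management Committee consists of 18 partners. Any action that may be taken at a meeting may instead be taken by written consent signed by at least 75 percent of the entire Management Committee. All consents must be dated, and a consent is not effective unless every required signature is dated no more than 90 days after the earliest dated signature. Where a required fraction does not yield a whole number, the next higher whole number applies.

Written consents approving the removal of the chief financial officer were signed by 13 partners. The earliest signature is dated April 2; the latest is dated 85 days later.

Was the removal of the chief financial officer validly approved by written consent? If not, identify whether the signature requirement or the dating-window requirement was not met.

Not effective — insufficient signatures.

Signatures required: at least 75 percent of 18 — 3/4 of 18 = 13.50, rounded up to 14, so 14 needed; 13 signed. Insufficient.
Dating window: the latest signature is 85 days after the earliest; the limit is 90 days. Within the window.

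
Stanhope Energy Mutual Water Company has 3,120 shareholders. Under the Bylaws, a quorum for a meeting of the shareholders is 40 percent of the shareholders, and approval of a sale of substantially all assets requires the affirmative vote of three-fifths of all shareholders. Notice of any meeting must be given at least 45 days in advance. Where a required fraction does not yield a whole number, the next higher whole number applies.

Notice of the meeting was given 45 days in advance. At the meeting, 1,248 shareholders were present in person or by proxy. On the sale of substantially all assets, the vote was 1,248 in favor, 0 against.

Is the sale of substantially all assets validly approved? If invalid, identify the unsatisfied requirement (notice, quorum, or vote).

Invalid — vote requirement not satisfied.

Notice: 45 days given; 45 required. Satisfied.
Quorum: 40% of 3,120 = 1,248; 1,248 present. Satisfied.
Vote: requires three-fifths of all shareholders (3,120); 3/5 of 3120 = 1872, so 1,872 needed; 1,248 in favor. Not satisfied.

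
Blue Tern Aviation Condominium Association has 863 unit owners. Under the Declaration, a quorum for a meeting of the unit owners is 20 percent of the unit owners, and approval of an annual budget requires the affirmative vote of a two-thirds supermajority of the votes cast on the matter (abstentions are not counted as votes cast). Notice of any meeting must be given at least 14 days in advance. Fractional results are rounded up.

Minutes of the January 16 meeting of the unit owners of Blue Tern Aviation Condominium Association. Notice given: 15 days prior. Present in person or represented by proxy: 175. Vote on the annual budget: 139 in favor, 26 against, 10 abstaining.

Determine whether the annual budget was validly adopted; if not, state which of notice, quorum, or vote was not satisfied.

Notice: 15 days given; 14 required. Satisfied.
Quorum: 20% of 863 = 172.60, rounded up to 173; 175 present. Satisfied.
Vote: requires two-thirds of the votes cast (175 − 10 abstaining = 165); 2/3 of 165 = 110, so 110 needed; 139 in favor. Satisfied.

Valid — all requirements satisfied.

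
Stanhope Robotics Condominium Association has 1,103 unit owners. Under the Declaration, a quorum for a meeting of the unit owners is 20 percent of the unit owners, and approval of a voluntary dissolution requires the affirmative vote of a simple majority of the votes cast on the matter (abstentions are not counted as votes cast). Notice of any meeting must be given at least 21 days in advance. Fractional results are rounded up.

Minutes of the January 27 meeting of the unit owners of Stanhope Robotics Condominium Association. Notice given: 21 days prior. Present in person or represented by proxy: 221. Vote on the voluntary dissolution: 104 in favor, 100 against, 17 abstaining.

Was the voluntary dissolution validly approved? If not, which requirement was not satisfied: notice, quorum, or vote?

Notice: 21 days given; 21 required. Satisfied.
Quorum: 20% of 1,103 = 220.60, rounded up to 221; 221 present. Satisfied.
Vote: requires a majority of the votes cast (221 − 17 abstaining = 204); a majority of 204 is 103, so 103 needed; 104 in favor. Satisfied.

Valid — all requirements satisfied.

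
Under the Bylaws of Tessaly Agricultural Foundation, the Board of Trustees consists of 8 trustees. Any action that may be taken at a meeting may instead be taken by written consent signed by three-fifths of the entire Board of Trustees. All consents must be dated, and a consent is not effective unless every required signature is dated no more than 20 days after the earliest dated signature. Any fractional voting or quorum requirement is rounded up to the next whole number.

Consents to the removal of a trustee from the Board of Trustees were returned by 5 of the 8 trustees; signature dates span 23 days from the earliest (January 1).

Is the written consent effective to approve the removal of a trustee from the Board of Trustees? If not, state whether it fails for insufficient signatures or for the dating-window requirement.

Not effective — dating-window requirement not satisfied.

Signatures required: three-fifths of 8 — 3/5 of 8 = 4.80, rounded up to 5, so 5 needed; 5 signed. Sufficient.
Dating window: the latest signature is 23 days after the earliest; the limit is 20 days. Outside the window.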